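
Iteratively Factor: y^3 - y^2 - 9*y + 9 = (y - 3)*(y^2 + 2*y - 3) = (y - 3)*(y + 3)*(y - 1)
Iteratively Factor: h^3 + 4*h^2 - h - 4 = (h + 1)*(h^2 + 3*h - 4) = (h + 1)*(h + 4)*(h - 1)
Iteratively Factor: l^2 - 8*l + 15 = (l - 5)*(l - 3)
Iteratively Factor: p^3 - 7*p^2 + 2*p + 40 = (p + 2)*(p^2 - 9*p + 20) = (p - 5)*(p + 2)*(p - 4)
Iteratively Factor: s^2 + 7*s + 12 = (s + 3)*(s + 4)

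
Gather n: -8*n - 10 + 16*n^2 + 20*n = 16*n^2 + 12*n - 10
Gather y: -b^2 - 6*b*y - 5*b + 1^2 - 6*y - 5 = -b^2 - 5*b + y*(-6*b - 6) - 4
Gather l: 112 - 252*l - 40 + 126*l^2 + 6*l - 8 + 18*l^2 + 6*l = 144*l^2 - 240*l + 64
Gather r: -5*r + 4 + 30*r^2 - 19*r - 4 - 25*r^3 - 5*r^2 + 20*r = -25*r^3 + 25*r^2 - 4*r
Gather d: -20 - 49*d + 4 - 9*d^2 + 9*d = -9*d^2 - 40*d - 16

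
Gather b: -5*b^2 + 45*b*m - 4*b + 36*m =-5*b^2 + b*(45*m - 4) + 36*m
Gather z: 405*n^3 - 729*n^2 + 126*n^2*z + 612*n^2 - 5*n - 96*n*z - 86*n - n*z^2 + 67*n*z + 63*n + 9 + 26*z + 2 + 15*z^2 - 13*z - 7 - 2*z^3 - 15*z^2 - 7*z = 405*n^3 - 117*n^2 - n*z^2 - 28*n - 2*z^3 + z*(126*n^2 - 29*n + 6) + 4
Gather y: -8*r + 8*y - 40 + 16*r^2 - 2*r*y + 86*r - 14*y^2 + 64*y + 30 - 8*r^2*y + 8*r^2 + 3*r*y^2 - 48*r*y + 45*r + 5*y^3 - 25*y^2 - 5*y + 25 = 24*r^2 + 123*r + 5*y^3 + y^2*(3*r - 39) + y*(-8*r^2 - 50*r + 67) + 15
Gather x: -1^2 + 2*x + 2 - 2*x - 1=0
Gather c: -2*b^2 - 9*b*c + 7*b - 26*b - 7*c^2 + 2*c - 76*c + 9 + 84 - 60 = -2*b^2 - 19*b - 7*c^2 + c*(-9*b - 74) + 33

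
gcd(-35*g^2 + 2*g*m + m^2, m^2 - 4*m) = 1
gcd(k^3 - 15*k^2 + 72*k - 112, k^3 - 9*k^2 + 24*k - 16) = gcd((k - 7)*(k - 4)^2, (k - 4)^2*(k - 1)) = k^2 - 8*k + 16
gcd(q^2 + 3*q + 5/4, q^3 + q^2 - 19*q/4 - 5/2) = q^2 + 3*q + 5/4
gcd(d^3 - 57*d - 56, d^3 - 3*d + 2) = 1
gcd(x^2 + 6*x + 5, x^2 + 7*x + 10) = x + 5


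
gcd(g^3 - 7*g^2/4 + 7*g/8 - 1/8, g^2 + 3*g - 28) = 1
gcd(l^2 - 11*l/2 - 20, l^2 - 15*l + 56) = l - 8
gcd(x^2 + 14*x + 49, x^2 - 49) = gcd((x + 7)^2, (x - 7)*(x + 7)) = x + 7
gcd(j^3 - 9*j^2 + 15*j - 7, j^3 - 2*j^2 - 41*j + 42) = j^2 - 8*j + 7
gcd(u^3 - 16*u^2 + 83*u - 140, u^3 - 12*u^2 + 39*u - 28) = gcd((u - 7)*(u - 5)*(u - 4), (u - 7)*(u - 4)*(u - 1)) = u^2 - 11*u + 28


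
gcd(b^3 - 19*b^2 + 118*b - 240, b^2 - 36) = b - 6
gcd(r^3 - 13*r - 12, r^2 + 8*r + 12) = 1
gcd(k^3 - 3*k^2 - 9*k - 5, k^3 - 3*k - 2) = k^2 + 2*k + 1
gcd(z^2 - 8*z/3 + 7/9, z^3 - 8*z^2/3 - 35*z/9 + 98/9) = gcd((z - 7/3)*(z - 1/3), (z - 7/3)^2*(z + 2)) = z - 7/3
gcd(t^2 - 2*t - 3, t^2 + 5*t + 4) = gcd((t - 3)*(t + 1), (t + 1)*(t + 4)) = t + 1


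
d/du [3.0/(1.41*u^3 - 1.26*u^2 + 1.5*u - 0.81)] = (-12.69*u^2 + 7.56*u - 4.5)/(1.41*u^3 - 1.26*u^2 + 1.5*u - 0.81)^2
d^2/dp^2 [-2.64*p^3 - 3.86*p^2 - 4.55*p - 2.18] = -15.84*p - 7.72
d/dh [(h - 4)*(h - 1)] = 2*h - 5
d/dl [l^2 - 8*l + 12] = 2*l - 8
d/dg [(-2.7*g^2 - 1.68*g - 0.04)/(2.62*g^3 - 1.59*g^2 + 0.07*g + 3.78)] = (7.074*g^4 + 8.8032*g^3 - 2.5458*g^2 - 20.5392*g - 6.3476)/(6.8644*g^6 - 8.3316*g^5 + 2.8949*g^4 + 19.5846*g^3 - 12.0155*g^2 + 0.5292*g + 14.2884)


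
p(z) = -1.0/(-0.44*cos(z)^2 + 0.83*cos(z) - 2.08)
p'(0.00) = 0.00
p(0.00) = 0.59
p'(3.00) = -0.02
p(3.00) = 0.30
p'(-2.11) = 0.16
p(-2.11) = 0.38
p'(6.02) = -0.00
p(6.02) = 0.59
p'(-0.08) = -0.00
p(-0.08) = 0.59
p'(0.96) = -0.09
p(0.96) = 0.57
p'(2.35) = -0.12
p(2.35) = 0.35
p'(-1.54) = 0.19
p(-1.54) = 0.49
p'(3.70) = 0.09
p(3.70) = 0.32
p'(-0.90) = 0.07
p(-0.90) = 0.58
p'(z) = -1.0*(-0.88*sin(z)*cos(z) + 0.83*sin(z))/(-0.44*cos(z)^2 + 0.83*cos(z) - 2.08)^2 = (0.88*cos(z) - 0.83)*sin(z)/(0.44*cos(z)^2 - 0.83*cos(z) + 2.08)^2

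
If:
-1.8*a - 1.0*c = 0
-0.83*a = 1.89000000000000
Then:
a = -2.28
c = 4.10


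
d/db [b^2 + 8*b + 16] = 2*b + 8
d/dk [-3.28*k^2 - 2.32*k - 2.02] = -6.56*k - 2.32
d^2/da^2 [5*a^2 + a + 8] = 10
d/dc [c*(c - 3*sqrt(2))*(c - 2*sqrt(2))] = 3*c^2 - 10*sqrt(2)*c + 12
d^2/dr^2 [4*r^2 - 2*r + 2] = 8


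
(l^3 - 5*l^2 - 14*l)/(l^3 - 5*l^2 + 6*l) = (l^2 - 5*l - 14)/(l^2 - 5*l + 6)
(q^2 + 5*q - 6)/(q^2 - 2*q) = (q^2 + 5*q - 6)/(q*(q - 2))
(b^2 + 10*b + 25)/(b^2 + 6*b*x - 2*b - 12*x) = (b^2 + 10*b + 25)/(b^2 + 6*b*x - 2*b - 12*x)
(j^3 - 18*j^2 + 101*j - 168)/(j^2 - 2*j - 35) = (j^2 - 11*j + 24)/(j + 5)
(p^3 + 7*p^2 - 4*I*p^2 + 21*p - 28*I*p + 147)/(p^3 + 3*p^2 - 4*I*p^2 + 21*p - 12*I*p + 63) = (p + 7)/(p + 3)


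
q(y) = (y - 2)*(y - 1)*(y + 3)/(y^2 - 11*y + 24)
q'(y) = (11 - 2*y)*(y - 2)*(y - 1)*(y + 3)/(y^2 - 11*y + 24)^2 + (y - 2)*(y - 1)/(y^2 - 11*y + 24) + (y - 2)*(y + 3)/(y^2 - 11*y + 24) + (y - 1)*(y + 3)/(y^2 - 11*y + 24) = (y^4 - 22*y^3 + 79*y^2 - 12*y - 102)/(y^4 - 22*y^3 + 169*y^2 - 528*y + 576)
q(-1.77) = 0.28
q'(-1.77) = 0.14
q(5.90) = -27.93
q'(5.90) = -19.67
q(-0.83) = 0.33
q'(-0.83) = -0.02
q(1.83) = -0.09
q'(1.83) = 0.33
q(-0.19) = 0.28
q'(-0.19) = -0.14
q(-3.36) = -0.12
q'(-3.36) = 0.34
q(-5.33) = -0.97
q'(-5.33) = 0.51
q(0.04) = 0.24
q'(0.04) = -0.18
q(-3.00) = 0.00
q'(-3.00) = 0.30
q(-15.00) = -7.88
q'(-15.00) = 0.83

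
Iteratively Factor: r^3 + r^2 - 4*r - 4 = (r - 2)*(r^2 + 3*r + 2) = (r - 2)*(r + 2)*(r + 1)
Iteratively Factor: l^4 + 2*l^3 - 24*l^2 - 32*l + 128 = (l + 4)*(l^3 - 2*l^2 - 16*l + 32) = (l - 4)*(l + 4)*(l^2 + 2*l - 8) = (l - 4)*(l - 2)*(l + 4)*(l + 4)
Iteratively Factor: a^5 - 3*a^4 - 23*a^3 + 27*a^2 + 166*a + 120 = (a + 1)*(a^4 - 4*a^3 - 19*a^2 + 46*a + 120) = (a - 5)*(a + 1)*(a^3 + a^2 - 14*a - 24) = (a - 5)*(a + 1)*(a + 3)*(a^2 - 2*a - 8) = (a - 5)*(a - 4)*(a + 1)*(a + 3)*(a + 2)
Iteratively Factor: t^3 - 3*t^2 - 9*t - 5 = (t + 1)*(t^2 - 4*t - 5) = (t - 5)*(t + 1)*(t + 1)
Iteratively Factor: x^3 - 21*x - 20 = (x - 5)*(x^2 + 5*x + 4) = (x - 5)*(x + 4)*(x + 1)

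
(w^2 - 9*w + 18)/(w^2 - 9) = (w - 6)/(w + 3)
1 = 1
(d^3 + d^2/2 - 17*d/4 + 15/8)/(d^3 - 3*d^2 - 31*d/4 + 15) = (d - 1/2)/(d - 4)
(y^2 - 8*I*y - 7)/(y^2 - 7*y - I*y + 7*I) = (y - 7*I)/(y - 7)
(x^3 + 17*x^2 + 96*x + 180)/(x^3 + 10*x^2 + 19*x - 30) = (x + 6)/(x - 1)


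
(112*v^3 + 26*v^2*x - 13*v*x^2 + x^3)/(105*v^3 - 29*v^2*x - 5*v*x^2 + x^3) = (-16*v^2 - 6*v*x + x^2)/(-15*v^2 + 2*v*x + x^2)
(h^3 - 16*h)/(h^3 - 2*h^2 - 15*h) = (16 - h^2)/(-h^2 + 2*h + 15)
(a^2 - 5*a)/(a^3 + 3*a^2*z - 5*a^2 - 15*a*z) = 1/(a + 3*z)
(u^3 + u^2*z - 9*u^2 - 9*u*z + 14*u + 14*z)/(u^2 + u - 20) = (u^3 + u^2*z - 9*u^2 - 9*u*z + 14*u + 14*z)/(u^2 + u - 20)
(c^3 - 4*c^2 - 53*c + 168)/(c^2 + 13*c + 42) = (c^2 - 11*c + 24)/(c + 6)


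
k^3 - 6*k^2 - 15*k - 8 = (k - 8)*(k + 1)^2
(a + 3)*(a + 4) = a^2 + 7*a + 12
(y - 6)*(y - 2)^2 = y^3 - 10*y^2 + 28*y - 24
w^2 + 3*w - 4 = (w - 1)*(w + 4)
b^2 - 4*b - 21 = (b - 7)*(b + 3)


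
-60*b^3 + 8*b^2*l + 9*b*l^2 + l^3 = (-2*b + l)*(5*b + l)*(6*b + l)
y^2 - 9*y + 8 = (y - 8)*(y - 1)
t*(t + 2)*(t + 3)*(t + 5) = t^4 + 10*t^3 + 31*t^2 + 30*t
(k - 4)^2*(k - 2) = k^3 - 10*k^2 + 32*k - 32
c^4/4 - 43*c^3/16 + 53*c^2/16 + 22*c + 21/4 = (c/4 + 1/2)*(c - 7)*(c - 6)*(c + 1/4)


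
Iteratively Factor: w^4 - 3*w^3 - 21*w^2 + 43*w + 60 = (w + 1)*(w^3 - 4*w^2 - 17*w + 60) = (w - 3)*(w + 1)*(w^2 - w - 20) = (w - 5)*(w - 3)*(w + 1)*(w + 4)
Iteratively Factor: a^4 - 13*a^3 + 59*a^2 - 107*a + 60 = (a - 4)*(a^3 - 9*a^2 + 23*a - 15) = (a - 4)*(a - 3)*(a^2 - 6*a + 5) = (a - 5)*(a - 4)*(a - 3)*(a - 1)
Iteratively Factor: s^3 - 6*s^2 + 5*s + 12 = (s - 4)*(s^2 - 2*s - 3) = (s - 4)*(s + 1)*(s - 3)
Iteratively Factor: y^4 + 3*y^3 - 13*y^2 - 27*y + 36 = (y - 3)*(y^3 + 6*y^2 + 5*y - 12) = (y - 3)*(y - 1)*(y^2 + 7*y + 12) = (y - 3)*(y - 1)*(y + 4)*(y + 3)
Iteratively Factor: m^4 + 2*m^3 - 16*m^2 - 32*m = (m)*(m^3 + 2*m^2 - 16*m - 32) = m*(m - 4)*(m^2 + 6*m + 8) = m*(m - 4)*(m + 2)*(m + 4)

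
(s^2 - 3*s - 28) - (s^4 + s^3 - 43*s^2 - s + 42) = -s^4 - s^3 + 44*s^2 - 2*s - 70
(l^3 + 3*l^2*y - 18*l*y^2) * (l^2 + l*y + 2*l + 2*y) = l^5 + 4*l^4*y + 2*l^4 - 15*l^3*y^2 + 8*l^3*y - 18*l^2*y^3 - 30*l^2*y^2 - 36*l*y^3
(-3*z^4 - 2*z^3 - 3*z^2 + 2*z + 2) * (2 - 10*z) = 30*z^5 + 14*z^4 + 26*z^3 - 26*z^2 - 16*z + 4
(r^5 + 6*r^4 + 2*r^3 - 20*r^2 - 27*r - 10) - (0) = r^5 + 6*r^4 + 2*r^3 - 20*r^2 - 27*r - 10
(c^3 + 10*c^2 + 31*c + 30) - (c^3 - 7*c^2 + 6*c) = 17*c^2 + 25*c + 30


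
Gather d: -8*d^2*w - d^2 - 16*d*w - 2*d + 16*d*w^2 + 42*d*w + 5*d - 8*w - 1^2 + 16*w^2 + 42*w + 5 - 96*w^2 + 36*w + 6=d^2*(-8*w - 1) + d*(16*w^2 + 26*w + 3) - 80*w^2 + 70*w + 10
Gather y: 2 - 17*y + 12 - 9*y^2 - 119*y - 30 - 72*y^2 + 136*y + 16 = -81*y^2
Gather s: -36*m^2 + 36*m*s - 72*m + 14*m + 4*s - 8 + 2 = -36*m^2 - 58*m + s*(36*m + 4) - 6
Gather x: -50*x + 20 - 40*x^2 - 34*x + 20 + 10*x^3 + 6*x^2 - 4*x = 10*x^3 - 34*x^2 - 88*x + 40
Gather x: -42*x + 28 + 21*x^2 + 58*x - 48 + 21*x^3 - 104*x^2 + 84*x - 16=21*x^3 - 83*x^2 + 100*x - 36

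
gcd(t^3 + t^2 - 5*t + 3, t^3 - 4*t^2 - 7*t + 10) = t - 1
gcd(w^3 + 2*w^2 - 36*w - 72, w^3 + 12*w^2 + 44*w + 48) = w^2 + 8*w + 12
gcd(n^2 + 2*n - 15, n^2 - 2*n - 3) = n - 3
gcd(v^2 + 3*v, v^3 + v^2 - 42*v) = v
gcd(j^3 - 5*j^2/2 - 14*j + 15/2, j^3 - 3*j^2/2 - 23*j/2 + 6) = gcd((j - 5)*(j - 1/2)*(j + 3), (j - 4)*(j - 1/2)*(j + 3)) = j^2 + 5*j/2 - 3/2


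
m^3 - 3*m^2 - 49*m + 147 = (m - 7)*(m - 3)*(m + 7)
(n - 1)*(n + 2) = n^2 + n - 2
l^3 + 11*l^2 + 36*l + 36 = (l + 2)*(l + 3)*(l + 6)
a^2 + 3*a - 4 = (a - 1)*(a + 4)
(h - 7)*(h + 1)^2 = h^3 - 5*h^2 - 13*h - 7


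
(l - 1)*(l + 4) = l^2 + 3*l - 4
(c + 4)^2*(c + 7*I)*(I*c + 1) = I*c^4 - 6*c^3 + 8*I*c^3 - 48*c^2 + 23*I*c^2 - 96*c + 56*I*c + 112*I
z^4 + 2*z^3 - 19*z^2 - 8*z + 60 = (z - 3)*(z - 2)*(z + 2)*(z + 5)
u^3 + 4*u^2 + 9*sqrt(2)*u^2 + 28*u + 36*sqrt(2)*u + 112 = (u + 4)*(u + 2*sqrt(2))*(u + 7*sqrt(2))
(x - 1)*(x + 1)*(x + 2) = x^3 + 2*x^2 - x - 2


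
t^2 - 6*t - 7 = (t - 7)*(t + 1)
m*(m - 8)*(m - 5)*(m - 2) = m^4 - 15*m^3 + 66*m^2 - 80*m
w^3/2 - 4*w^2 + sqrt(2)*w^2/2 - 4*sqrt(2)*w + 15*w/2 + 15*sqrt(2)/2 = (w/2 + sqrt(2)/2)*(w - 5)*(w - 3)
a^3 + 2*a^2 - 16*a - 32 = (a - 4)*(a + 2)*(a + 4)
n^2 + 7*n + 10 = (n + 2)*(n + 5)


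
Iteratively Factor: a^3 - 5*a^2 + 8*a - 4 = (a - 1)*(a^2 - 4*a + 4) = (a - 2)*(a - 1)*(a - 2)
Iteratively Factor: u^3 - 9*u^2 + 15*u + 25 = (u - 5)*(u^2 - 4*u - 5) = (u - 5)*(u + 1)*(u - 5)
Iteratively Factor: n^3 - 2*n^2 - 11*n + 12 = (n - 1)*(n^2 - n - 12) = (n - 1)*(n + 3)*(n - 4)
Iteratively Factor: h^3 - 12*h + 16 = (h + 4)*(h^2 - 4*h + 4) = (h - 2)*(h + 4)*(h - 2)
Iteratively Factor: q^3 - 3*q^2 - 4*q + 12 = (q - 2)*(q^2 - q - 6) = (q - 3)*(q - 2)*(q + 2)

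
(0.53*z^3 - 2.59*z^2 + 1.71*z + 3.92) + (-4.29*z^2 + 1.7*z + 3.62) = 0.53*z^3 - 6.88*z^2 + 3.41*z + 7.54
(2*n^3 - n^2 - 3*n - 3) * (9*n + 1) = 18*n^4 - 7*n^3 - 28*n^2 - 30*n - 3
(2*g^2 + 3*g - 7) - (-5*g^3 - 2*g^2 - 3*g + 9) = 5*g^3 + 4*g^2 + 6*g - 16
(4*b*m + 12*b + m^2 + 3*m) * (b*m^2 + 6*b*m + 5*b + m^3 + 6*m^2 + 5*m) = 4*b^2*m^3 + 36*b^2*m^2 + 92*b^2*m + 60*b^2 + 5*b*m^4 + 45*b*m^3 + 115*b*m^2 + 75*b*m + m^5 + 9*m^4 + 23*m^3 + 15*m^2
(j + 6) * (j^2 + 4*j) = j^3 + 10*j^2 + 24*j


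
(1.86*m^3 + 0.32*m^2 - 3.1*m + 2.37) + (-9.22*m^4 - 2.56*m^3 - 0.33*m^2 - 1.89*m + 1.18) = -9.22*m^4 - 0.7*m^3 - 0.01*m^2 - 4.99*m + 3.55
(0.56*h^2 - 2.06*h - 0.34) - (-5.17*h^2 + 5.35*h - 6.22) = 5.73*h^2 - 7.41*h + 5.88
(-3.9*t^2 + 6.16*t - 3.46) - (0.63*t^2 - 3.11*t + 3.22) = -4.53*t^2 + 9.27*t - 6.68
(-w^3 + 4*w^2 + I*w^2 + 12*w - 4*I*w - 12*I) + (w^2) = -w^3 + 5*w^2 + I*w^2 + 12*w - 4*I*w - 12*I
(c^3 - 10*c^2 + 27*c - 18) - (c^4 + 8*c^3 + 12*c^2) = -c^4 - 7*c^3 - 22*c^2 + 27*c - 18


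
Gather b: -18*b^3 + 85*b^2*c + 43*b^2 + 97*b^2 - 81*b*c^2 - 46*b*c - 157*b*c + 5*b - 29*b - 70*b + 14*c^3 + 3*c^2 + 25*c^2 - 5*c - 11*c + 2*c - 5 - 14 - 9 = -18*b^3 + b^2*(85*c + 140) + b*(-81*c^2 - 203*c - 94) + 14*c^3 + 28*c^2 - 14*c - 28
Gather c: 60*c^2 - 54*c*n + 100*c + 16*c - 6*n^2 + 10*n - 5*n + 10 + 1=60*c^2 + c*(116 - 54*n) - 6*n^2 + 5*n + 11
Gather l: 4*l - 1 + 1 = 4*l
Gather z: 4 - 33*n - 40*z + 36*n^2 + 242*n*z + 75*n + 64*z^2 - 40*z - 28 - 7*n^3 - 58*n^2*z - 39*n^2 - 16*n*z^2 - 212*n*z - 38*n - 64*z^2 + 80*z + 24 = -7*n^3 - 3*n^2 - 16*n*z^2 + 4*n + z*(-58*n^2 + 30*n)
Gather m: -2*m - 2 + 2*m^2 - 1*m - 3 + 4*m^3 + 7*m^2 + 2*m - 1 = 4*m^3 + 9*m^2 - m - 6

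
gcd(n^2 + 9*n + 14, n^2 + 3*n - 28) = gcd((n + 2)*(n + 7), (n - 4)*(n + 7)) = n + 7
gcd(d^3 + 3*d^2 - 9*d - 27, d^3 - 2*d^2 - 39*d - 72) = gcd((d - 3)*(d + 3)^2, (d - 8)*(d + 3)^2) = d^2 + 6*d + 9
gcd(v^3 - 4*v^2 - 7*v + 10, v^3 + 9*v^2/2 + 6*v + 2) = v + 2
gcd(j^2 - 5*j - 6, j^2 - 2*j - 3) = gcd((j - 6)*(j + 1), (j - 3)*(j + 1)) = j + 1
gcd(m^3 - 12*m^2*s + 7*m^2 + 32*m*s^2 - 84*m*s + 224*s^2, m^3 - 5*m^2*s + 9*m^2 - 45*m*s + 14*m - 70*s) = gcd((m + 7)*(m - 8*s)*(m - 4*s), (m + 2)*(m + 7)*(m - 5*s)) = m + 7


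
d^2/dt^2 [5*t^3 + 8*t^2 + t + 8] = 30*t + 16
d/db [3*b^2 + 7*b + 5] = 6*b + 7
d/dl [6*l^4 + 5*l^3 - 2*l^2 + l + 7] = 24*l^3 + 15*l^2 - 4*l + 1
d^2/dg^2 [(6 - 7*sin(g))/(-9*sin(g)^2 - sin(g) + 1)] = (-567*sin(g)^5 + 2007*sin(g)^4 + 918*sin(g)^3 - 2701*sin(g)^2 + 53*sin(g) - 106)/(9*sin(g)^2 + sin(g) - 1)^3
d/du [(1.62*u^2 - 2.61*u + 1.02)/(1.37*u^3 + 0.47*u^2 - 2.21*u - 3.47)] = (-2.2194*u^4 + 7.1514*u^3 - 6.5457*u^2 - 12.2016*u + 11.3109)/(1.8769*u^6 + 1.2878*u^5 - 5.8345*u^4 - 11.5852*u^3 + 1.6223*u^2 + 15.3374*u + 12.0409)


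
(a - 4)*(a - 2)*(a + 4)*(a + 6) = a^4 + 4*a^3 - 28*a^2 - 64*a + 192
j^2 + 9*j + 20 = (j + 4)*(j + 5)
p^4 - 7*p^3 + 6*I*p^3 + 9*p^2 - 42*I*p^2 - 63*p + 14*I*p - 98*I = (p - 7)*(p - 2*I)*(p + I)*(p + 7*I)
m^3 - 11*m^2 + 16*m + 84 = (m - 7)*(m - 6)*(m + 2)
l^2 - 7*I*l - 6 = (l - 6*I)*(l - I)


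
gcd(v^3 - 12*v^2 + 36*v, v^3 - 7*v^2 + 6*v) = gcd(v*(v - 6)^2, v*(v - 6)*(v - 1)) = v^2 - 6*v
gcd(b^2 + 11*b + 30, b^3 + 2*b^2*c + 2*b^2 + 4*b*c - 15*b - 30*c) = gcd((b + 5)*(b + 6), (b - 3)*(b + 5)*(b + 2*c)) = b + 5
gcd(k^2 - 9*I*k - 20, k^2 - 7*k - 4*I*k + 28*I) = k - 4*I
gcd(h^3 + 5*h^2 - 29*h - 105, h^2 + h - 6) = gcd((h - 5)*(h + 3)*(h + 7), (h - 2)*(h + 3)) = h + 3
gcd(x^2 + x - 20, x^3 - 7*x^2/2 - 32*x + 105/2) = x + 5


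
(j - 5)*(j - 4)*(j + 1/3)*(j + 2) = j^4 - 20*j^3/3 - j^2/3 + 122*j/3 + 40/3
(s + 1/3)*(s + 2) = s^2 + 7*s/3 + 2/3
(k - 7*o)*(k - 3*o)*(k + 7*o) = k^3 - 3*k^2*o - 49*k*o^2 + 147*o^3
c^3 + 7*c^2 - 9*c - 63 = (c - 3)*(c + 3)*(c + 7)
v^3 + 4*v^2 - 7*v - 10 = (v - 2)*(v + 1)*(v + 5)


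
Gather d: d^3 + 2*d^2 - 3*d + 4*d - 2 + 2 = d^3 + 2*d^2 + d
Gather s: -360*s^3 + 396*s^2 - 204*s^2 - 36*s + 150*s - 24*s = -360*s^3 + 192*s^2 + 90*s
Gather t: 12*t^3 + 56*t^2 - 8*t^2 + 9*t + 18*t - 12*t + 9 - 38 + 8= 12*t^3 + 48*t^2 + 15*t - 21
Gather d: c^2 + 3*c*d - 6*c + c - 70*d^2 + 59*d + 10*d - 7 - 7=c^2 - 5*c - 70*d^2 + d*(3*c + 69) - 14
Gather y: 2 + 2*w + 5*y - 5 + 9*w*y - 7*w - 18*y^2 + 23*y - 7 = -5*w - 18*y^2 + y*(9*w + 28) - 10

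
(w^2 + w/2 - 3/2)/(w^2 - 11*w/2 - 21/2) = (w - 1)/(w - 7)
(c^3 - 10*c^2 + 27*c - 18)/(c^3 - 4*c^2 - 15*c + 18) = (c - 3)/(c + 3)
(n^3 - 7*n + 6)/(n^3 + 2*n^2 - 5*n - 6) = (n - 1)/(n + 1)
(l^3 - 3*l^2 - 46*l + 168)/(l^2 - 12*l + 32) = (l^2 + l - 42)/(l - 8)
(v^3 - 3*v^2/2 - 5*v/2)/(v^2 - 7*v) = (2*v^2 - 3*v - 5)/(2*(v - 7))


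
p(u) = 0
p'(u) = 0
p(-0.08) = 0.00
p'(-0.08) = 0.00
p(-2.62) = 0.00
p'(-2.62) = 0.00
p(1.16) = 0.00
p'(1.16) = 0.00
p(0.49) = 0.00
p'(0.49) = 0.00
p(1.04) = 0.00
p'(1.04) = 0.00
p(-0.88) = 0.00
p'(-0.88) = 0.00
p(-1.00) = 0.00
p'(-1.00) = 0.00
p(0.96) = 0.00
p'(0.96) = 0.00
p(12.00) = 0.00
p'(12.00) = 0.00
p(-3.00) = 0.00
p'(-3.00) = 0.00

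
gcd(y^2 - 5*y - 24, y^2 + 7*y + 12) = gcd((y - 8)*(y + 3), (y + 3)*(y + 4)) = y + 3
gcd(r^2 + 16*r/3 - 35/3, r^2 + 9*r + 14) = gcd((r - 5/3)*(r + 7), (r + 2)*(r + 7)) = r + 7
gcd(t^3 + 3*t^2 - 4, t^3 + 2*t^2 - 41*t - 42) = 1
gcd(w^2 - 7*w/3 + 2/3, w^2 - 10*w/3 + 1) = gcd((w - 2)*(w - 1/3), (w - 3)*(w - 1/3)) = w - 1/3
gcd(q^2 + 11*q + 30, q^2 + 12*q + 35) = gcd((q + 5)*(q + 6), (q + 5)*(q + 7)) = q + 5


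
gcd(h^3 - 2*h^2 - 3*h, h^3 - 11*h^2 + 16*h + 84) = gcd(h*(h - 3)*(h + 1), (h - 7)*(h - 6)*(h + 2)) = 1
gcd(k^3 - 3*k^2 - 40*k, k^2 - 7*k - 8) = k - 8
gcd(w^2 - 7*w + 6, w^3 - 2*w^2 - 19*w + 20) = w - 1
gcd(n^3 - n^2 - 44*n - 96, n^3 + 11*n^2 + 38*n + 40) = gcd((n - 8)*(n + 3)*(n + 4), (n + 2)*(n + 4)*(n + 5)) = n + 4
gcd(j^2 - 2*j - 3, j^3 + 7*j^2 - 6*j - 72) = j - 3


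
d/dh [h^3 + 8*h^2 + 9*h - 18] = 3*h^2 + 16*h + 9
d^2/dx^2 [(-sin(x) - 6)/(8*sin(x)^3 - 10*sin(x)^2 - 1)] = (-256*sin(x)^7 - 3216*sin(x)^6 + 5564*sin(x)^5 + 1624*sin(x)^4 - 7852*sin(x)^3 + 3936*sin(x)^2 + 227*sin(x) - 120)/(-8*sin(x)^3 + 10*sin(x)^2 + 1)^3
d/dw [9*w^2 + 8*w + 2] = 18*w + 8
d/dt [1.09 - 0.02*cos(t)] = 0.02*sin(t)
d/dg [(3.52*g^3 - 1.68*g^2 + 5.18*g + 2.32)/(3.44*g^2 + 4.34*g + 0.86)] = (12.1088*g^4 + 30.5536*g^3 - 16.0288*g^2 - 18.8512*g - 5.614)/(11.8336*g^4 + 29.8592*g^3 + 24.7524*g^2 + 7.4648*g + 0.7396)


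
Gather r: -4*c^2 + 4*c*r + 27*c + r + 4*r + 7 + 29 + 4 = -4*c^2 + 27*c + r*(4*c + 5) + 40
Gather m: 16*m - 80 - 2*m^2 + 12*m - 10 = -2*m^2 + 28*m - 90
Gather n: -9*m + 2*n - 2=-9*m + 2*n - 2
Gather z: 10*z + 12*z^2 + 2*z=12*z^2 + 12*z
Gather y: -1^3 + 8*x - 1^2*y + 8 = 8*x - y + 7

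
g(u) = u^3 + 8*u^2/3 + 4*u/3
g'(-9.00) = 196.33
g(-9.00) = -525.00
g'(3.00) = 44.33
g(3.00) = 55.00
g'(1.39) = 14.54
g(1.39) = 9.69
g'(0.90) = 8.56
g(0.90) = 4.09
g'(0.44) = 4.26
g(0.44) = 1.19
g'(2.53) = 34.03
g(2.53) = 36.64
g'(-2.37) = 5.54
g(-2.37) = -1.49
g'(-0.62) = -0.82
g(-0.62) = -0.04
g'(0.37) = 3.72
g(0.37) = 0.91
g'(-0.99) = -1.01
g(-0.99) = 0.32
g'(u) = 3*u^2 + 16*u/3 + 4/3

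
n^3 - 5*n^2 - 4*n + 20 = (n - 5)*(n - 2)*(n + 2)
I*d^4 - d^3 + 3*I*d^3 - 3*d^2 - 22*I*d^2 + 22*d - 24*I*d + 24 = (d - 4)*(d + 6)*(d + I)*(I*d + I)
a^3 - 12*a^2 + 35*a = a*(a - 7)*(a - 5)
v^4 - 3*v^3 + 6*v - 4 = (v - 2)*(v - 1)*(v - sqrt(2))*(v + sqrt(2))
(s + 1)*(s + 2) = s^2 + 3*s + 2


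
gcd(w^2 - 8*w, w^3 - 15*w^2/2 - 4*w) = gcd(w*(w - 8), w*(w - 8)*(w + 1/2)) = w^2 - 8*w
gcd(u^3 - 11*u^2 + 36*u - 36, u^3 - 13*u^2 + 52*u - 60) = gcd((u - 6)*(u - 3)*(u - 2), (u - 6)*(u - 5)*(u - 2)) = u^2 - 8*u + 12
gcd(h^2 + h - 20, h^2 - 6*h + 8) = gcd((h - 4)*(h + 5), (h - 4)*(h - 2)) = h - 4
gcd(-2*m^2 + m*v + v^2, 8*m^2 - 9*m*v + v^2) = -m + v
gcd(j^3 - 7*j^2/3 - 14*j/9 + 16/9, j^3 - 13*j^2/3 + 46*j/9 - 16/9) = j^2 - 10*j/3 + 16/9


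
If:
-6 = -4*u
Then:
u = 3/2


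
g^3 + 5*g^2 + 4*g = g*(g + 1)*(g + 4)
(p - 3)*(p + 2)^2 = p^3 + p^2 - 8*p - 12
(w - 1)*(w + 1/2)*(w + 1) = w^3 + w^2/2 - w - 1/2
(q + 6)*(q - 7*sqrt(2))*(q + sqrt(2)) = q^3 - 6*sqrt(2)*q^2 + 6*q^2 - 36*sqrt(2)*q - 14*q - 84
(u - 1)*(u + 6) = u^2 + 5*u - 6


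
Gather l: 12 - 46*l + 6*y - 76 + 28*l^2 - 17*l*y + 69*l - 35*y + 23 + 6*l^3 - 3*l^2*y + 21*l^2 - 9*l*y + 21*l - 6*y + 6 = 6*l^3 + l^2*(49 - 3*y) + l*(44 - 26*y) - 35*y - 35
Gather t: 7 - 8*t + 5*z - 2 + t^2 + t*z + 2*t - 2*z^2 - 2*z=t^2 + t*(z - 6) - 2*z^2 + 3*z + 5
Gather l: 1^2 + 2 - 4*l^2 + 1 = 4 - 4*l^2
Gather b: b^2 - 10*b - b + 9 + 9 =b^2 - 11*b + 18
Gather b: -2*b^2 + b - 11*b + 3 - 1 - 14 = -2*b^2 - 10*b - 12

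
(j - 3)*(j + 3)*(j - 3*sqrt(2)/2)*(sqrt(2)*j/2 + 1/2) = sqrt(2)*j^4/2 - j^3 - 21*sqrt(2)*j^2/4 + 9*j + 27*sqrt(2)/4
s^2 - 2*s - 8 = (s - 4)*(s + 2)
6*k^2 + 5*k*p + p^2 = (2*k + p)*(3*k + p)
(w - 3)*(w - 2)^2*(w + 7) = w^4 - 33*w^2 + 100*w - 84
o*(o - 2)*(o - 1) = o^3 - 3*o^2 + 2*o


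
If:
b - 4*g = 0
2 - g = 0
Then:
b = 8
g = 2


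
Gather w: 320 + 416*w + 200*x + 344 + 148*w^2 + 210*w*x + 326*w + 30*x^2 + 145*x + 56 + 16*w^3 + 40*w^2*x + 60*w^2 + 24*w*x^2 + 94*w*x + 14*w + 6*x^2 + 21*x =16*w^3 + w^2*(40*x + 208) + w*(24*x^2 + 304*x + 756) + 36*x^2 + 366*x + 720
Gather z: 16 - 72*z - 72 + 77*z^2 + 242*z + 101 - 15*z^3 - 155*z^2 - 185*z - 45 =-15*z^3 - 78*z^2 - 15*z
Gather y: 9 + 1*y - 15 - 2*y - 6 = -y - 12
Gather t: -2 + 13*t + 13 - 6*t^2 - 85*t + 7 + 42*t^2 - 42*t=36*t^2 - 114*t + 18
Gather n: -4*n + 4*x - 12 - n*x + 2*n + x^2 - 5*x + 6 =n*(-x - 2) + x^2 - x - 6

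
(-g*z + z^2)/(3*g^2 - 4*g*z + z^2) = z/(-3*g + z)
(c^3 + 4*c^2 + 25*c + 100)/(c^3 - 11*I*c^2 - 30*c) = (c^2 + c*(4 + 5*I) + 20*I)/(c*(c - 6*I))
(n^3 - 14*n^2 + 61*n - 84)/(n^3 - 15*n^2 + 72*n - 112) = (n - 3)/(n - 4)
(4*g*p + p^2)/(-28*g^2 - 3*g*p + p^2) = p/(-7*g + p)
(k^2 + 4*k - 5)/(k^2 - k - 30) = (k - 1)/(k - 6)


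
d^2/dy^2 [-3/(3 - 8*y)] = 384/(8*y - 3)^3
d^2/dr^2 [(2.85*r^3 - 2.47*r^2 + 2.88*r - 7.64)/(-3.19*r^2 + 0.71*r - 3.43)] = (-2.8421709430404e-14*r^4 + 12.0685899999999*r^3 + 345.96006*r^2 - 115.93023*r - 115.39525)/(32.461759*r^6 - 21.675093*r^5 + 109.536306*r^4 - 46.969553*r^3 + 117.777282*r^2 - 25.059237*r + 40.353607)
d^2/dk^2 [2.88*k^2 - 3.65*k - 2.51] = 5.76000000000000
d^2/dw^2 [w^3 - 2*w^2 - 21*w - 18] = 6*w - 4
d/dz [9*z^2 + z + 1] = 18*z + 1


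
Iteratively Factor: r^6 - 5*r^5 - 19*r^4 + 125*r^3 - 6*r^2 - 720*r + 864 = (r - 3)*(r^5 - 2*r^4 - 25*r^3 + 50*r^2 + 144*r - 288) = (r - 3)*(r + 3)*(r^4 - 5*r^3 - 10*r^2 + 80*r - 96) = (r - 3)*(r - 2)*(r + 3)*(r^3 - 3*r^2 - 16*r + 48) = (r - 3)^2*(r - 2)*(r + 3)*(r^2 - 16) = (r - 3)^2*(r - 2)*(r + 3)*(r + 4)*(r - 4)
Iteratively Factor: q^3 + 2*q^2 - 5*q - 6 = (q + 3)*(q^2 - q - 2) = (q + 1)*(q + 3)*(q - 2)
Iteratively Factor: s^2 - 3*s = (s - 3)*(s)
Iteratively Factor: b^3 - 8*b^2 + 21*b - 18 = (b - 3)*(b^2 - 5*b + 6) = (b - 3)^2*(b - 2)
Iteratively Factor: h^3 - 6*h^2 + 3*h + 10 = (h - 5)*(h^2 - h - 2) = (h - 5)*(h - 2)*(h + 1)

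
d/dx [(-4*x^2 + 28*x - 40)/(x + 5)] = 4*(-x^2 - 10*x + 45)/(x^2 + 10*x + 25)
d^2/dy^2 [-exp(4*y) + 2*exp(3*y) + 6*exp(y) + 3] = (-16*exp(3*y) + 18*exp(2*y) + 6)*exp(y)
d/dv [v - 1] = 1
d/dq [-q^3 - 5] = -3*q^2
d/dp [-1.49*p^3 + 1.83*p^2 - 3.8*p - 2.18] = -4.47*p^2 + 3.66*p - 3.8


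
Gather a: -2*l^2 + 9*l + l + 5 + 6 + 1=-2*l^2 + 10*l + 12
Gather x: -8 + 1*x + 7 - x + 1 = 0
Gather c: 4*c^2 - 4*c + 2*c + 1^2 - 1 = 4*c^2 - 2*c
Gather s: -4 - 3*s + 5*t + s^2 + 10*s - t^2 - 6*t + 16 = s^2 + 7*s - t^2 - t + 12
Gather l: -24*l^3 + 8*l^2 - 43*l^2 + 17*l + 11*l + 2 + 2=-24*l^3 - 35*l^2 + 28*l + 4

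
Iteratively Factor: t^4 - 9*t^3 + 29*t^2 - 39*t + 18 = (t - 2)*(t^3 - 7*t^2 + 15*t - 9) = (t - 3)*(t - 2)*(t^2 - 4*t + 3) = (t - 3)*(t - 2)*(t - 1)*(t - 3)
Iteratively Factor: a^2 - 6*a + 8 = (a - 2)*(a - 4)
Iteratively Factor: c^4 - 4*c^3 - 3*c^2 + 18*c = (c - 3)*(c^3 - c^2 - 6*c) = (c - 3)*(c + 2)*(c^2 - 3*c) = (c - 3)^2*(c + 2)*(c)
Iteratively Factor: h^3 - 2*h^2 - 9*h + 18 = (h + 3)*(h^2 - 5*h + 6) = (h - 3)*(h + 3)*(h - 2)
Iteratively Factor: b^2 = (b)*(b)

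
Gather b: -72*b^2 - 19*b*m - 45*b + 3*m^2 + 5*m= -72*b^2 + b*(-19*m - 45) + 3*m^2 + 5*m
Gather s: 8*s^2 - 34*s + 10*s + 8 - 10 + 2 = 8*s^2 - 24*s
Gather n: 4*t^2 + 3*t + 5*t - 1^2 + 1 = 4*t^2 + 8*t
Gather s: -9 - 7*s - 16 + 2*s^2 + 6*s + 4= 2*s^2 - s - 21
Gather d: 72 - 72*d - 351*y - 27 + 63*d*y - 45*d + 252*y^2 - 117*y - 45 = d*(63*y - 117) + 252*y^2 - 468*y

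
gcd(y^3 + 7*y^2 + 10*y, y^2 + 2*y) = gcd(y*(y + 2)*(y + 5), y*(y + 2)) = y^2 + 2*y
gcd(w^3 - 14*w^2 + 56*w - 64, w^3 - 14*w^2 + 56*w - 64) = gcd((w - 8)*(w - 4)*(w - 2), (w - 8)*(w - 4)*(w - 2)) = w^3 - 14*w^2 + 56*w - 64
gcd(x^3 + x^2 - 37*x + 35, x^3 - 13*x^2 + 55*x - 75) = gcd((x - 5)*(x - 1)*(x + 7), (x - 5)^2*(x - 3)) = x - 5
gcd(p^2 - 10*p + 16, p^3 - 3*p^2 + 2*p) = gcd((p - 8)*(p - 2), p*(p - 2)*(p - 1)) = p - 2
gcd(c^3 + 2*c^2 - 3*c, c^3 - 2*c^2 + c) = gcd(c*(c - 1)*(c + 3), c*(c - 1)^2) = c^2 - c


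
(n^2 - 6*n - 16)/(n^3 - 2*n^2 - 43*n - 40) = (n + 2)/(n^2 + 6*n + 5)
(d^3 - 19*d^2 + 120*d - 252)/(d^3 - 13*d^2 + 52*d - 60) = (d^2 - 13*d + 42)/(d^2 - 7*d + 10)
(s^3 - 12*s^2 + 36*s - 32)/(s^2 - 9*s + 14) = (s^2 - 10*s + 16)/(s - 7)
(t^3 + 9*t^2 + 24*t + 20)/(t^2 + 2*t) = t + 7 + 10/t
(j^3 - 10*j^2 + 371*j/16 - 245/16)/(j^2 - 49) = (j^2 - 3*j + 35/16)/(j + 7)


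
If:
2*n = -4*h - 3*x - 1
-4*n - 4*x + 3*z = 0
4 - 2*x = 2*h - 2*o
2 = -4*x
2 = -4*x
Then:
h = -3*z/8 - 1/8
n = 3*z/4 + 1/2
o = -3*z/8 - 21/8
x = -1/2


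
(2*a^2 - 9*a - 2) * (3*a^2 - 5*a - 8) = 6*a^4 - 37*a^3 + 23*a^2 + 82*a + 16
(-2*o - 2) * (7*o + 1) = -14*o^2 - 16*o - 2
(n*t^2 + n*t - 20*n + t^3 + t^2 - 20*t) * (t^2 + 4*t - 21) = n*t^4 + 5*n*t^3 - 37*n*t^2 - 101*n*t + 420*n + t^5 + 5*t^4 - 37*t^3 - 101*t^2 + 420*t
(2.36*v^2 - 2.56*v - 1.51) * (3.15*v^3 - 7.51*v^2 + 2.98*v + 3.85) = 7.434*v^5 - 25.7876*v^4 + 21.5019*v^3 + 12.7973*v^2 - 14.3558*v - 5.8135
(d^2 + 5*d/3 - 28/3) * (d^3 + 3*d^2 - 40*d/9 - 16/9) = d^5 + 14*d^4/3 - 79*d^3/9 - 1004*d^2/27 + 1040*d/27 + 448/27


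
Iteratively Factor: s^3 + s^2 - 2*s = (s)*(s^2 + s - 2) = s*(s - 1)*(s + 2)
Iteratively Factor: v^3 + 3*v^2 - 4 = (v + 2)*(v^2 + v - 2) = (v - 1)*(v + 2)*(v + 2)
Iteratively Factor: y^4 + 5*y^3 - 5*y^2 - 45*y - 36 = (y + 3)*(y^3 + 2*y^2 - 11*y - 12) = (y + 1)*(y + 3)*(y^2 + y - 12) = (y + 1)*(y + 3)*(y + 4)*(y - 3)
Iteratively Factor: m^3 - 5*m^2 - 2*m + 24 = (m - 3)*(m^2 - 2*m - 8) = (m - 4)*(m - 3)*(m + 2)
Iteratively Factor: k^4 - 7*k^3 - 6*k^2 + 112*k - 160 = (k + 4)*(k^3 - 11*k^2 + 38*k - 40) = (k - 5)*(k + 4)*(k^2 - 6*k + 8) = (k - 5)*(k - 4)*(k + 4)*(k - 2)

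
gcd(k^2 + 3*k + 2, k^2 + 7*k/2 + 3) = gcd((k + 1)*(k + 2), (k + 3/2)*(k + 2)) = k + 2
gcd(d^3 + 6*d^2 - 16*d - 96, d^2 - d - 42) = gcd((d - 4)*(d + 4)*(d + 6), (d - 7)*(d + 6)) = d + 6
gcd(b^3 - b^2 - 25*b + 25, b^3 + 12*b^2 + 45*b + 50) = b + 5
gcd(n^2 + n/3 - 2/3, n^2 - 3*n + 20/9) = 1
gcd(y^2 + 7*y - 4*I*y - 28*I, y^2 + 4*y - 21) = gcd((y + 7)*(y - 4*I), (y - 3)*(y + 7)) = y + 7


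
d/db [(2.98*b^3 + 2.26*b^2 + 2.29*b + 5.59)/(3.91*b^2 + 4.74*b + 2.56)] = (11.6518*b^4 + 28.2504*b^3 + 24.6449*b^2 - 32.1426*b - 20.6342)/(15.2881*b^4 + 37.0668*b^3 + 42.4868*b^2 + 24.2688*b + 6.5536)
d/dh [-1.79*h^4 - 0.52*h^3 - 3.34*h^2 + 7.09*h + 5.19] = -7.16*h^3 - 1.56*h^2 - 6.68*h + 7.09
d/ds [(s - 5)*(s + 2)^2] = (s + 2)*(3*s - 8)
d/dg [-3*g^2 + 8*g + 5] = 8 - 6*g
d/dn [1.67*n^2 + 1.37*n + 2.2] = 3.34*n + 1.37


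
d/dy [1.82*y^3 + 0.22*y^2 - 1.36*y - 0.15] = 5.46*y^2 + 0.44*y - 1.36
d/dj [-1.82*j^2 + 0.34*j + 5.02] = 0.34 - 3.64*j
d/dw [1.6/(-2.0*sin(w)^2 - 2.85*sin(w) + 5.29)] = (6.4*sin(w) + 4.56)*cos(w)/(2.0*sin(w)^2 + 2.85*sin(w) - 5.29)^2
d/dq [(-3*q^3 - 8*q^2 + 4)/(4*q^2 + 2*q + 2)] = (-6*q^4 - 6*q^3 - 17*q^2 - 32*q - 4)/(2*(4*q^4 + 4*q^3 + 5*q^2 + 2*q + 1))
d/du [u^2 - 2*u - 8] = 2*u - 2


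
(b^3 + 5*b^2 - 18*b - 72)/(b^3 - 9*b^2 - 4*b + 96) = (b + 6)/(b - 8)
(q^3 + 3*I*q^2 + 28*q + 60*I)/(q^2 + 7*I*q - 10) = (q^2 + I*q + 30)/(q + 5*I)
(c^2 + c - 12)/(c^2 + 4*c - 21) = (c + 4)/(c + 7)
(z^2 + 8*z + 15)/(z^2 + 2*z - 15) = (z + 3)/(z - 3)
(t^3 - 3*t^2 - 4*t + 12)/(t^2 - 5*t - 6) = (-t^3 + 3*t^2 + 4*t - 12)/(-t^2 + 5*t + 6)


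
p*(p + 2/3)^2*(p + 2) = p^4 + 10*p^3/3 + 28*p^2/9 + 8*p/9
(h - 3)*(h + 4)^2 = h^3 + 5*h^2 - 8*h - 48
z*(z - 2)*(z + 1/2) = z^3 - 3*z^2/2 - z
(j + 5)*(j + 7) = j^2 + 12*j + 35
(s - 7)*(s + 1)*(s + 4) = s^3 - 2*s^2 - 31*s - 28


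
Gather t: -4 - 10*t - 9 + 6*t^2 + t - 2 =6*t^2 - 9*t - 15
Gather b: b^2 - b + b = b^2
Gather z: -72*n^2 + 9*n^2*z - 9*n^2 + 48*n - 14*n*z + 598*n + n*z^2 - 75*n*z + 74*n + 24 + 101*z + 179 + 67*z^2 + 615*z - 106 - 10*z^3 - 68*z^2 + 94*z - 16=-81*n^2 + 720*n - 10*z^3 + z^2*(n - 1) + z*(9*n^2 - 89*n + 810) + 81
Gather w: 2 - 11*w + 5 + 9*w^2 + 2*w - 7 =9*w^2 - 9*w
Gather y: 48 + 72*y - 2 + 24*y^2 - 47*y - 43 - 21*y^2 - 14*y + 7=3*y^2 + 11*y + 10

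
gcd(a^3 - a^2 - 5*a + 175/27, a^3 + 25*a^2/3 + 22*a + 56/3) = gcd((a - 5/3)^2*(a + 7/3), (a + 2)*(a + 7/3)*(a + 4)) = a + 7/3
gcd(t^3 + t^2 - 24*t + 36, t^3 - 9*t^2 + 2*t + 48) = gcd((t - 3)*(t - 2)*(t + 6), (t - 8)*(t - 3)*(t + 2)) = t - 3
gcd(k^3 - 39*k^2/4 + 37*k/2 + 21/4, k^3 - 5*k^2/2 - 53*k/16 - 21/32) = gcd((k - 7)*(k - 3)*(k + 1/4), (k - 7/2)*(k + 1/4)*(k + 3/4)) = k + 1/4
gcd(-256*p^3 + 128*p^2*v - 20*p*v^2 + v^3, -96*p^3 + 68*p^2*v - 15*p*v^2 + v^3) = 32*p^2 - 12*p*v + v^2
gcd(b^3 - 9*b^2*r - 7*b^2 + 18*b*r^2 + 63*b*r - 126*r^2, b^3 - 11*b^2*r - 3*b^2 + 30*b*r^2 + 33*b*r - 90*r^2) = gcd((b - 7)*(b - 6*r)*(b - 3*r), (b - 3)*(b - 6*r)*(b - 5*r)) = -b + 6*r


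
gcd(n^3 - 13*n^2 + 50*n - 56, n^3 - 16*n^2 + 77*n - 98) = n^2 - 9*n + 14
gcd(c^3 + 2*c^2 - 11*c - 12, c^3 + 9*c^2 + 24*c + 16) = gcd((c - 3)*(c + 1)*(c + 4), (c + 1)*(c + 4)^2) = c^2 + 5*c + 4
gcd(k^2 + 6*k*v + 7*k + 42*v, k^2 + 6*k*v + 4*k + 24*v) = k + 6*v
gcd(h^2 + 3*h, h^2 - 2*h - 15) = h + 3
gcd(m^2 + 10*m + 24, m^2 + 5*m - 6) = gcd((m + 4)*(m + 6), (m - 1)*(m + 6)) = m + 6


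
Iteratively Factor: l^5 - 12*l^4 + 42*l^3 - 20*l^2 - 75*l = (l)*(l^4 - 12*l^3 + 42*l^2 - 20*l - 75) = l*(l - 5)*(l^3 - 7*l^2 + 7*l + 15) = l*(l - 5)*(l - 3)*(l^2 - 4*l - 5) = l*(l - 5)^2*(l - 3)*(l + 1)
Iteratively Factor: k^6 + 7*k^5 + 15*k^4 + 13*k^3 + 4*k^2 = (k + 1)*(k^5 + 6*k^4 + 9*k^3 + 4*k^2) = (k + 1)^2*(k^4 + 5*k^3 + 4*k^2) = (k + 1)^3*(k^3 + 4*k^2) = k*(k + 1)^3*(k^2 + 4*k) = k^2*(k + 1)^3*(k + 4)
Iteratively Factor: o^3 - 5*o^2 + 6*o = (o - 3)*(o^2 - 2*o) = o*(o - 3)*(o - 2)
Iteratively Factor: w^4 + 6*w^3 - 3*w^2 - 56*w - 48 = (w + 4)*(w^3 + 2*w^2 - 11*w - 12) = (w - 3)*(w + 4)*(w^2 + 5*w + 4) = (w - 3)*(w + 1)*(w + 4)*(w + 4)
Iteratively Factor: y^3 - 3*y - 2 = (y + 1)*(y^2 - y - 2) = (y - 2)*(y + 1)*(y + 1)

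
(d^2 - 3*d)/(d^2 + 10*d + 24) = d*(d - 3)/(d^2 + 10*d + 24)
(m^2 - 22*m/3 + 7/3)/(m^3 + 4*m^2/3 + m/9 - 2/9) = 3*(m - 7)/(3*m^2 + 5*m + 2)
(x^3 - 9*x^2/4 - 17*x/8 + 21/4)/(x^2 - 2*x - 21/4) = (4*x^2 - 15*x + 14)/(2*(2*x - 7))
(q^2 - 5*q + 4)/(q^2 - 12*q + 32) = (q - 1)/(q - 8)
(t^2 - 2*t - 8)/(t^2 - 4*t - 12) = (t - 4)/(t - 6)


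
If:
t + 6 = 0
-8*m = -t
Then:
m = -3/4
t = -6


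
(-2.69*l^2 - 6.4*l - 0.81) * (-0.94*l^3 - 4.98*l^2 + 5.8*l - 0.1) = 2.5286*l^5 + 19.4122*l^4 + 17.0314*l^3 - 32.8172*l^2 - 4.058*l + 0.081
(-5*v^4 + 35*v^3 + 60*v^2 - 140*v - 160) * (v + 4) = -5*v^5 + 15*v^4 + 200*v^3 + 100*v^2 - 720*v - 640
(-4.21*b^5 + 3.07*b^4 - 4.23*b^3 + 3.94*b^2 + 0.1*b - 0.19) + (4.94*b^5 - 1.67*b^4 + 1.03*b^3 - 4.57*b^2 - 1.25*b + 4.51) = 0.73*b^5 + 1.4*b^4 - 3.2*b^3 - 0.63*b^2 - 1.15*b + 4.32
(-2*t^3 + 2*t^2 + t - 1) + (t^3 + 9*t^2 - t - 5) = -t^3 + 11*t^2 - 6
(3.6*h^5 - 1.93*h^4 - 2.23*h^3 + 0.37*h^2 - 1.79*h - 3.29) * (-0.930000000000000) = -3.348*h^5 + 1.7949*h^4 + 2.0739*h^3 - 0.3441*h^2 + 1.6647*h + 3.0597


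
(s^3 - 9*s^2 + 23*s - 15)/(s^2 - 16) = (s^3 - 9*s^2 + 23*s - 15)/(s^2 - 16)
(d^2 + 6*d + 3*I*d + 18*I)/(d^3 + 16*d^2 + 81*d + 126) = (d + 3*I)/(d^2 + 10*d + 21)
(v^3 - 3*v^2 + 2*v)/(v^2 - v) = v - 2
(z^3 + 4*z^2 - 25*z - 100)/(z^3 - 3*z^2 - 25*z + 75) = (z + 4)/(z - 3)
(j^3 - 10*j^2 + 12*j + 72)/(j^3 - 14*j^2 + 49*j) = (j^3 - 10*j^2 + 12*j + 72)/(j*(j^2 - 14*j + 49))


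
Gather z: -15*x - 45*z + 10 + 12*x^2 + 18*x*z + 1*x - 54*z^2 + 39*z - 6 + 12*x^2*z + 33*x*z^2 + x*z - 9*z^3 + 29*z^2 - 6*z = 12*x^2 - 14*x - 9*z^3 + z^2*(33*x - 25) + z*(12*x^2 + 19*x - 12) + 4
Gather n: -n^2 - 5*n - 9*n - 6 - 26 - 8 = -n^2 - 14*n - 40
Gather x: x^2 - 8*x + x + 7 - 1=x^2 - 7*x + 6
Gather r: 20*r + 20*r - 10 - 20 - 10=40*r - 40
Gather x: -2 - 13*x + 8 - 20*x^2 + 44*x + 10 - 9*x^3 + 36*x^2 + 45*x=-9*x^3 + 16*x^2 + 76*x + 16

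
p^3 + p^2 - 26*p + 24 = (p - 4)*(p - 1)*(p + 6)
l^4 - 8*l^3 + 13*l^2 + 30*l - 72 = (l - 4)*(l - 3)^2*(l + 2)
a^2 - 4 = (a - 2)*(a + 2)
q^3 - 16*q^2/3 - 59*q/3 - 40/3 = (q - 8)*(q + 1)*(q + 5/3)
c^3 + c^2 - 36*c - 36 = (c - 6)*(c + 1)*(c + 6)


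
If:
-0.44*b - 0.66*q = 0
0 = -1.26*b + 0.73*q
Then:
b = 0.00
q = 0.00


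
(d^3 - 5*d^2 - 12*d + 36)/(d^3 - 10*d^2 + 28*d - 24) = (d + 3)/(d - 2)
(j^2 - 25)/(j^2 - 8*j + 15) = (j + 5)/(j - 3)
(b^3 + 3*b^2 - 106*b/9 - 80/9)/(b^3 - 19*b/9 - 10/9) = (3*b^2 + 7*b - 40)/(3*b^2 - 2*b - 5)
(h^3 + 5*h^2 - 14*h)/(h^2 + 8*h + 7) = h*(h - 2)/(h + 1)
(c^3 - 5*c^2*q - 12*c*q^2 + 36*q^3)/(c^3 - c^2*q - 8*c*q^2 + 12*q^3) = (-c + 6*q)/(-c + 2*q)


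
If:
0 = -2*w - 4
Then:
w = -2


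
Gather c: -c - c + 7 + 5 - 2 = 10 - 2*c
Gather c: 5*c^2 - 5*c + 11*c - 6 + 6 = 5*c^2 + 6*c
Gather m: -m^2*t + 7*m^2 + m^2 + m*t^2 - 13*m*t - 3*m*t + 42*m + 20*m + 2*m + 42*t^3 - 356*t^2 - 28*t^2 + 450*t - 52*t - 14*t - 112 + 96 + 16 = m^2*(8 - t) + m*(t^2 - 16*t + 64) + 42*t^3 - 384*t^2 + 384*t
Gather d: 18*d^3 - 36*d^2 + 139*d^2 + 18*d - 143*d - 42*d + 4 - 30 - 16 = 18*d^3 + 103*d^2 - 167*d - 42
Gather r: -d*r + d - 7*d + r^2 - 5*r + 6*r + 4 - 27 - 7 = -6*d + r^2 + r*(1 - d) - 30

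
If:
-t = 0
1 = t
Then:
No Solution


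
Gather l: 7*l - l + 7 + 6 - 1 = 6*l + 12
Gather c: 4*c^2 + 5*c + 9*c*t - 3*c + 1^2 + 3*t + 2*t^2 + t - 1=4*c^2 + c*(9*t + 2) + 2*t^2 + 4*t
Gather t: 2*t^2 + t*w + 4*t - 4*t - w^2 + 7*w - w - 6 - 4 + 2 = 2*t^2 + t*w - w^2 + 6*w - 8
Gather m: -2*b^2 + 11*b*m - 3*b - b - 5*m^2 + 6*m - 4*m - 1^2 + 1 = -2*b^2 - 4*b - 5*m^2 + m*(11*b + 2)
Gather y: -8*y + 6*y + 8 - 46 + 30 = -2*y - 8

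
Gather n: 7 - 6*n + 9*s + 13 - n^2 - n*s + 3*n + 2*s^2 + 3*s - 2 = -n^2 + n*(-s - 3) + 2*s^2 + 12*s + 18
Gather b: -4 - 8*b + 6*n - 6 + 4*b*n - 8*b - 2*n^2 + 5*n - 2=b*(4*n - 16) - 2*n^2 + 11*n - 12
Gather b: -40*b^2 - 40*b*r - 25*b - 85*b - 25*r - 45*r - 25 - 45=-40*b^2 + b*(-40*r - 110) - 70*r - 70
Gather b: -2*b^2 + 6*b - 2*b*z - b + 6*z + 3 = -2*b^2 + b*(5 - 2*z) + 6*z + 3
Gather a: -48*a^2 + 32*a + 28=-48*a^2 + 32*a + 28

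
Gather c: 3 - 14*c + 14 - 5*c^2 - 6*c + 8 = -5*c^2 - 20*c + 25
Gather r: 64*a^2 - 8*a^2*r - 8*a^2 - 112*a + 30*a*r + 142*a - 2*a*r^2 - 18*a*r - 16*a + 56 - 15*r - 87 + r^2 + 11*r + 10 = 56*a^2 + 14*a + r^2*(1 - 2*a) + r*(-8*a^2 + 12*a - 4) - 21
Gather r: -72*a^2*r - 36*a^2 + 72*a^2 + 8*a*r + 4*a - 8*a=36*a^2 - 4*a + r*(-72*a^2 + 8*a)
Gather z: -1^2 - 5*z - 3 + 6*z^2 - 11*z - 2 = 6*z^2 - 16*z - 6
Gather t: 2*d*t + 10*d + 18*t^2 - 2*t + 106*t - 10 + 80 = 10*d + 18*t^2 + t*(2*d + 104) + 70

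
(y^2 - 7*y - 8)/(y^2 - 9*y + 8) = (y + 1)/(y - 1)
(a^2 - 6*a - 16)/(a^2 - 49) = (a^2 - 6*a - 16)/(a^2 - 49)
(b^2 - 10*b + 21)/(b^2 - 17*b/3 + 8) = 3*(b - 7)/(3*b - 8)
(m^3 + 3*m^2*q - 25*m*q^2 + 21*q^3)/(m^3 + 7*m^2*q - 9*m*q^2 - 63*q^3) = (m - q)/(m + 3*q)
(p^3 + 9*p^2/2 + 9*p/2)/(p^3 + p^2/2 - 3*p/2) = (p + 3)/(p - 1)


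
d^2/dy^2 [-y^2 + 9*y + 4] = -2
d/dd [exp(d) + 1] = exp(d)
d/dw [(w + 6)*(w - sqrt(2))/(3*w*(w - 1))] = (-7*w^2 + sqrt(2)*w^2 + 12*sqrt(2)*w - 6*sqrt(2))/(3*w^2*(w^2 - 2*w + 1))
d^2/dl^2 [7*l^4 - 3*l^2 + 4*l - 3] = 84*l^2 - 6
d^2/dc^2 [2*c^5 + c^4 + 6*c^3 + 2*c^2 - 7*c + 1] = 40*c^3 + 12*c^2 + 36*c + 4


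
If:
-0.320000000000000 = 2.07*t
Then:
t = -0.15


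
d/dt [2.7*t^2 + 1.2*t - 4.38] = 5.4*t + 1.2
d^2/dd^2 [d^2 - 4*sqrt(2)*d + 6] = 2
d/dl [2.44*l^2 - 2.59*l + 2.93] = 4.88*l - 2.59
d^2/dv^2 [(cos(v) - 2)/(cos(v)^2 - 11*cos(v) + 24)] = (-9*(1 - cos(2*v))^2*cos(v)/4 - 3*(1 - cos(2*v))^2/4 + cos(v)/2 - 116*cos(2*v) + 18*cos(3*v) + cos(5*v)/2 + 27)/((cos(v) - 8)^3*(cos(v) - 3)^3)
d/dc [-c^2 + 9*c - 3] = 9 - 2*c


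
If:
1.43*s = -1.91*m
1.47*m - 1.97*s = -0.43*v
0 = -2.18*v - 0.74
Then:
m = 0.04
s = -0.05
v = -0.34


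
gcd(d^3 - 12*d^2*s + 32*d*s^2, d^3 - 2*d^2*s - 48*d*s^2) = -d^2 + 8*d*s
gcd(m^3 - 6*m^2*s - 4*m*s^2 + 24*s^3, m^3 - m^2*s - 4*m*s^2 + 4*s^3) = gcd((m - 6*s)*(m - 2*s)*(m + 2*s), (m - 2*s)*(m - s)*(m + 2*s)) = -m^2 + 4*s^2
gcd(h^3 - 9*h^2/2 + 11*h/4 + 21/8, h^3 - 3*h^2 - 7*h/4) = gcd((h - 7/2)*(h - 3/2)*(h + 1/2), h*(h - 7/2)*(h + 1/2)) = h^2 - 3*h - 7/4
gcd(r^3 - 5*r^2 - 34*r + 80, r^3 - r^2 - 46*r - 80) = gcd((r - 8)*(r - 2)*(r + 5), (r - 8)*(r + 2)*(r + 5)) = r^2 - 3*r - 40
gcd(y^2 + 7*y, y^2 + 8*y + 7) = y + 7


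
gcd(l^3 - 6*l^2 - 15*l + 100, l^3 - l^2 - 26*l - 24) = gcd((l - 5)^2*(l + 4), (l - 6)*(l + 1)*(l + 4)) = l + 4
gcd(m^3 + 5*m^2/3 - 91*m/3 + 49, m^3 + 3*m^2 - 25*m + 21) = m^2 + 4*m - 21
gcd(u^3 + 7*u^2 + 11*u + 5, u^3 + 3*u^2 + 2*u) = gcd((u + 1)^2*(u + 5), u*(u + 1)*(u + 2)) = u + 1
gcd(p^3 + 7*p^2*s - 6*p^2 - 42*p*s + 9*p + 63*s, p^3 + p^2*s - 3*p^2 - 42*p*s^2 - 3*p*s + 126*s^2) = p^2 + 7*p*s - 3*p - 21*s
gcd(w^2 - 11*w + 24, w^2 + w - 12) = w - 3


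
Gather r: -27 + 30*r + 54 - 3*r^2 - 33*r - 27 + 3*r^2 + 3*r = 0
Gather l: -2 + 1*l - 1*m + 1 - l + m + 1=0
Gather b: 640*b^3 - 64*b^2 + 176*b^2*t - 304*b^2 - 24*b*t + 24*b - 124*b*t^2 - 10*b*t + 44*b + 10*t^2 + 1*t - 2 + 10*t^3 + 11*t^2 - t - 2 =640*b^3 + b^2*(176*t - 368) + b*(-124*t^2 - 34*t + 68) + 10*t^3 + 21*t^2 - 4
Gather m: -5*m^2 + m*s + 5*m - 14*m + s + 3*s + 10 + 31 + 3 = -5*m^2 + m*(s - 9) + 4*s + 44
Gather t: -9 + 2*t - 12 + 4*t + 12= 6*t - 9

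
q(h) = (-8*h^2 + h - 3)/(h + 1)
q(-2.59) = 37.27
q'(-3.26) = -5.65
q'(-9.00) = -7.81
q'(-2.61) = -3.37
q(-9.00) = 82.50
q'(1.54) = -6.14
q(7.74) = -54.29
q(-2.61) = 37.33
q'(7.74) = -7.84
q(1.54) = -8.04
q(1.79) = -9.62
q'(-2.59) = -3.25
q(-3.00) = 39.00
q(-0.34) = -6.46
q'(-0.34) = 19.55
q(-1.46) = 46.77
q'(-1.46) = 48.71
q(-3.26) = 40.39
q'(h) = (1 - 16*h)/(h + 1) - (-8*h^2 + h - 3)/(h + 1)^2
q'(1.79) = -6.46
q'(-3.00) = -5.00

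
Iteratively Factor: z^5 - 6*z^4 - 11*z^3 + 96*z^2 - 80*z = (z + 4)*(z^4 - 10*z^3 + 29*z^2 - 20*z) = (z - 4)*(z + 4)*(z^3 - 6*z^2 + 5*z) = z*(z - 4)*(z + 4)*(z^2 - 6*z + 5) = z*(z - 4)*(z - 1)*(z + 4)*(z - 5)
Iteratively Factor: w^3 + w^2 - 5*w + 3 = (w + 3)*(w^2 - 2*w + 1) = (w - 1)*(w + 3)*(w - 1)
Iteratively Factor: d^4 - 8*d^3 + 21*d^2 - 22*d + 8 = (d - 2)*(d^3 - 6*d^2 + 9*d - 4) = (d - 2)*(d - 1)*(d^2 - 5*d + 4) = (d - 4)*(d - 2)*(d - 1)*(d - 1)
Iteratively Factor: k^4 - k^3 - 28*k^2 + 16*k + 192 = (k + 3)*(k^3 - 4*k^2 - 16*k + 64) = (k + 3)*(k + 4)*(k^2 - 8*k + 16) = (k - 4)*(k + 3)*(k + 4)*(k - 4)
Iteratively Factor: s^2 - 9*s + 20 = (s - 5)*(s - 4)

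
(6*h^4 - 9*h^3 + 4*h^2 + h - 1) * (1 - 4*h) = -24*h^5 + 42*h^4 - 25*h^3 + 5*h - 1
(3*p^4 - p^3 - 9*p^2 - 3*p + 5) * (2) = 6*p^4 - 2*p^3 - 18*p^2 - 6*p + 10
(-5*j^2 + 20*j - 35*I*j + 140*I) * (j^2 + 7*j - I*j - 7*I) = -5*j^4 - 15*j^3 - 30*I*j^3 + 105*j^2 - 90*I*j^2 - 105*j + 840*I*j + 980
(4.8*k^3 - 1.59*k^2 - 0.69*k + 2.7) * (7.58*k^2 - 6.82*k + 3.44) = 36.384*k^5 - 44.7882*k^4 + 22.1256*k^3 + 19.7022*k^2 - 20.7876*k + 9.288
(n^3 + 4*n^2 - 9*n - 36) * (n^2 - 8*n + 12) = n^5 - 4*n^4 - 29*n^3 + 84*n^2 + 180*n - 432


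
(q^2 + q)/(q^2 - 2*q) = (q + 1)/(q - 2)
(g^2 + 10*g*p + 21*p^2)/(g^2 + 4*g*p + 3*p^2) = (g + 7*p)/(g + p)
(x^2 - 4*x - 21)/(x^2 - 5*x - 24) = (x - 7)/(x - 8)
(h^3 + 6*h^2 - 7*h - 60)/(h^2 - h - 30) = (h^2 + h - 12)/(h - 6)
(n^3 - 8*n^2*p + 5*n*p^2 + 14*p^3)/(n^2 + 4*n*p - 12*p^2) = (n^2 - 6*n*p - 7*p^2)/(n + 6*p)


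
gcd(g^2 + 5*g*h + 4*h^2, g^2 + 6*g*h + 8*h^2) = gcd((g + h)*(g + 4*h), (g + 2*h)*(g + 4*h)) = g + 4*h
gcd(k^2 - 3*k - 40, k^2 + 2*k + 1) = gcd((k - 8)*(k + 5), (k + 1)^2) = 1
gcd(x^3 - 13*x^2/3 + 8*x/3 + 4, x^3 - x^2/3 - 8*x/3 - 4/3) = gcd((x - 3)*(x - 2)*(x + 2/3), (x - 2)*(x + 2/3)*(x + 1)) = x^2 - 4*x/3 - 4/3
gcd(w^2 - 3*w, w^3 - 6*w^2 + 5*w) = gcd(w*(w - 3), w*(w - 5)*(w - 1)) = w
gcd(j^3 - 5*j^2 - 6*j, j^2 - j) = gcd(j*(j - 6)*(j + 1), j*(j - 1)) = j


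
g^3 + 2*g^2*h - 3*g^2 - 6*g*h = g*(g - 3)*(g + 2*h)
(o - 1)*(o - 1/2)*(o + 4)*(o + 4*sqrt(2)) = o^4 + 5*o^3/2 + 4*sqrt(2)*o^3 - 11*o^2/2 + 10*sqrt(2)*o^2 - 22*sqrt(2)*o + 2*o + 8*sqrt(2)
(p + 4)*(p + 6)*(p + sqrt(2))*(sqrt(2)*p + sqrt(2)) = sqrt(2)*p^4 + 2*p^3 + 11*sqrt(2)*p^3 + 22*p^2 + 34*sqrt(2)*p^2 + 24*sqrt(2)*p + 68*p + 48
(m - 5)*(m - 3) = m^2 - 8*m + 15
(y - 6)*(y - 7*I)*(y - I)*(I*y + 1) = I*y^4 + 9*y^3 - 6*I*y^3 - 54*y^2 - 15*I*y^2 - 7*y + 90*I*y + 42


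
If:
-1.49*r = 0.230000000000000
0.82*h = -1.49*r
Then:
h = 0.28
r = -0.15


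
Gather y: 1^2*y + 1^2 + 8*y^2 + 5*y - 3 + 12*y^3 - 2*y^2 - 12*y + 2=12*y^3 + 6*y^2 - 6*y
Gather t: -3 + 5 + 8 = 10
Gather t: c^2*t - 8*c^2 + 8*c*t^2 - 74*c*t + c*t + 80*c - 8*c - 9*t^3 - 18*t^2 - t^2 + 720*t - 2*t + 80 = -8*c^2 + 72*c - 9*t^3 + t^2*(8*c - 19) + t*(c^2 - 73*c + 718) + 80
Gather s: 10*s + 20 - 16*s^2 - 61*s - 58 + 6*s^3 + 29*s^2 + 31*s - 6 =6*s^3 + 13*s^2 - 20*s - 44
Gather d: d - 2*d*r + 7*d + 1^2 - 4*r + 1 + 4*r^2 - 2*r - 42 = d*(8 - 2*r) + 4*r^2 - 6*r - 40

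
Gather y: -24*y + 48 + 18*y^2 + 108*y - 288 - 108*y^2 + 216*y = -90*y^2 + 300*y - 240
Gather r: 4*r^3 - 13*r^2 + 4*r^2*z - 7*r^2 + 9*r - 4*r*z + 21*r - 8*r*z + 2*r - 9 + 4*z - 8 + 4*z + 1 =4*r^3 + r^2*(4*z - 20) + r*(32 - 12*z) + 8*z - 16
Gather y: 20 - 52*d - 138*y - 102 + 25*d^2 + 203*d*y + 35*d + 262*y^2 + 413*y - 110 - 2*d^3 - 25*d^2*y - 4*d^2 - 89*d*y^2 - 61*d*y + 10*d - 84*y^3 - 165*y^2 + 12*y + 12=-2*d^3 + 21*d^2 - 7*d - 84*y^3 + y^2*(97 - 89*d) + y*(-25*d^2 + 142*d + 287) - 180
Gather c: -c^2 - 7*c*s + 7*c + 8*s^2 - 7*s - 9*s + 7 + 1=-c^2 + c*(7 - 7*s) + 8*s^2 - 16*s + 8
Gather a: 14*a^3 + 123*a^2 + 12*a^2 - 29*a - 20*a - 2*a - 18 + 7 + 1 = 14*a^3 + 135*a^2 - 51*a - 10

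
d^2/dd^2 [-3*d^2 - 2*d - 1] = -6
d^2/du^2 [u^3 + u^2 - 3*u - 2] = 6*u + 2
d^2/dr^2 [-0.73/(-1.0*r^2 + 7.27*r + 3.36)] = (1.46*r^2 - 10.6142*r - 0.73*(2.0*r - 7.27)*(4.0*r - 14.54) - 4.9056)/(-1.0*r^2 + 7.27*r + 3.36)^3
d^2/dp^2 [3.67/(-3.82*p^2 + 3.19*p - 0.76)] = (107.108216*p^2 - 89.443772*p - 3.67*(7.64*p - 3.19)*(15.28*p - 6.38) + 21.309488)/(3.82*p^2 - 3.19*p + 0.76)^3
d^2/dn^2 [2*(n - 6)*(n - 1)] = 4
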